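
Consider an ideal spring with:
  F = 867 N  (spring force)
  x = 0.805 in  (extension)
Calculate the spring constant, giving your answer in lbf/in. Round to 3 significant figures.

From Hooke's law: k = F/x.
F = 867 N; x = 0.805 in = 0.02045 m.
k = 42402 N/m
42402 N/m × (1 lbf/in / 175.1 N/m) = 242.1 lbf/in

242 lbf/in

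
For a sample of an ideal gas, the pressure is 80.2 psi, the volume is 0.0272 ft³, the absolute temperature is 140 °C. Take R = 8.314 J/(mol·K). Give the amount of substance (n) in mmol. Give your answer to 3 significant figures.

124 mmol

From the ideal-gas law: n = PV/(RT).
P = 80.2 psi = 5.530×10^5 Pa; V = 0.0272 ft³ = 7.702×10^-4 m³; T = 140 °C = 413.1 K; R = 8.314 J/(mol·K).
n = 0.1240 mol
0.1240 mol × (1 mmol / 0.001000 mol) = 124.0 mmol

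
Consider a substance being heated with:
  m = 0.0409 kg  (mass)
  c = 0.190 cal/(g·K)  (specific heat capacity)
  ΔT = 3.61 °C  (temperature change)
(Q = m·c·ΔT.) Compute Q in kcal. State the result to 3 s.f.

Directly: Q = mcΔT.
m = 0.0409 kg; c = 0.190 cal/(g·K) = 795.0 J/(kg·K); ΔT = 3.61 °C = 3.610 K.
Q = 117.4 J
117.4 J × (1 kcal / 4184 J) = 0.02805 kcal

0.0281 kcal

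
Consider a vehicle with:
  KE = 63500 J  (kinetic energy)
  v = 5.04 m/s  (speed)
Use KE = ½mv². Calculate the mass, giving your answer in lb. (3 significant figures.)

11000 lb

Solving KE = ½mv² for m: m = 2·KE/v².
KE = 63500 J; v = 5.04 m/s.
m = 5000 kg
5000 kg × (1 lb / 0.4536 kg) = 11022 lb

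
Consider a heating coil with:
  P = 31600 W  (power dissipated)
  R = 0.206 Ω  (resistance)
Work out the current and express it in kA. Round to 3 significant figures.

Rearranging P = I²R for I: I = √(P/R).
P = 31600 W; R = 0.206 Ω.
I = 391.7 A
391.7 A × (1 kA / 1000 A) = 0.3917 kA

0.392 kA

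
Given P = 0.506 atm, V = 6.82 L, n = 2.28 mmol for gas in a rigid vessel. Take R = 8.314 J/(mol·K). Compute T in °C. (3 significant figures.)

From the ideal-gas law: T = PV/(nR).
P = 0.506 atm = 51270 Pa; V = 6.82 L = 0.006820 m³; n = 2.28 mmol = 0.002280 mol; R = 8.314 J/(mol·K).
T = 18446 K
18446 K − 273.15 = 18173 °C

18200 °C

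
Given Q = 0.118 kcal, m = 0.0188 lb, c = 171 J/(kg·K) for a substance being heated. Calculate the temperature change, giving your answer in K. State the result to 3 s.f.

339 K

Rearranging Q = m·c·ΔT for ΔT: ΔT = Q/(m·c).
Q = 0.118 kcal = 493.7 J; m = 0.0188 lb = 0.008528 kg; c = 171 J/(kg·K).
ΔT = 338.6 K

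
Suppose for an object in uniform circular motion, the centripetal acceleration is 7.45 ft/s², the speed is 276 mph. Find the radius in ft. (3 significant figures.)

Rearranging a = v²/r for r: r = v²/a.
a = 7.45 ft/s² = 2.271 m/s²; v = 276 mph = 123.4 m/s.
r = 6704 m
6704 m × (1 ft / 0.3048 m) = 21995 ft

22000 ft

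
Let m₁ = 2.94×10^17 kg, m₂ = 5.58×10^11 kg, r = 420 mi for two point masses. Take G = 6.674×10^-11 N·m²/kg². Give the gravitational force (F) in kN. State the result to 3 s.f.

24000 kN

Directly: F = Gm₁m₂/r².
m₁ = 2.94×10^17 kg; m₂ = 5.58×10^11 kg; r = 420 mi = 6.759×10^5 m; G = 6.674×10^-11 N·m²/kg².
F = 2.396×10^7 N
2.396×10^7 N × (1 kN / 1000 N) = 23965 kN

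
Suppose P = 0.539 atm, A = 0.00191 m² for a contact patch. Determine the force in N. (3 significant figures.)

104 N

Solving P = F/A for F: F = P·A.
P = 0.539 atm = 54614 Pa; A = 0.00191 m².
F = 104.3 N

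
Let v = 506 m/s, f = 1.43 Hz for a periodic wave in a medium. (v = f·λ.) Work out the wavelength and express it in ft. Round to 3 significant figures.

1160 ft

Solving v = f·λ for λ: λ = v/f.
v = 506 m/s; f = 1.43 Hz.
λ = 353.8 m
353.8 m × (1 ft / 0.3048 m) = 1161 ft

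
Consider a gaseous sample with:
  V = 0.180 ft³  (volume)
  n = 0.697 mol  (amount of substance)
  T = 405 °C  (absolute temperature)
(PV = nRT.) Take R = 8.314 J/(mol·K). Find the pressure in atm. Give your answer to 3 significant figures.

From the ideal-gas law: P = nRT/V.
V = 0.180 ft³ = 0.005097 m³; n = 0.697 mol; T = 405 °C = 678.1 K; R = 8.314 J/(mol·K).
P = 7.710×10^5 Pa
7.710×10^5 Pa × (1 atm / 1.013×10^5 Pa) = 7.609 atm

7.61 atm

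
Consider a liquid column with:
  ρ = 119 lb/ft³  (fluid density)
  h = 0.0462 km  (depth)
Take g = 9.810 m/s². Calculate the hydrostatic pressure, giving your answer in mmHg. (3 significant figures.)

6480 mmHg

Directly: P = ρgh.
ρ = 119 lb/ft³ = 1906 kg/m³; h = 0.0462 km = 46.20 m; g = 9.810 m/s².
P = 8.639×10^5 Pa
8.639×10^5 Pa × (1 mmHg / 133.3 Pa) = 6480 mmHg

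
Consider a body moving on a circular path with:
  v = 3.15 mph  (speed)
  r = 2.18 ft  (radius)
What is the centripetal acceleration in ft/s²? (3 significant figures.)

9.79 ft/s²

a is given directly by: a = v²/r.
v = 3.15 mph = 1.408 m/s; r = 2.18 ft = 0.6645 m.
a = 2.984 m/s²
2.984 m/s² × (1 ft/s² / 0.3048 m/s²) = 9.791 ft/s²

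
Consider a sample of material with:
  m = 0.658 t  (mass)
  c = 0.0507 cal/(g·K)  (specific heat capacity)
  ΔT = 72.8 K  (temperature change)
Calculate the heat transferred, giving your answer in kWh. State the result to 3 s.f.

Q is given directly by: Q = mcΔT.
m = 0.658 t = 658.0 kg; c = 0.0507 cal/(g·K) = 212.1 J/(kg·K); ΔT = 72.8 K.
Q = 1.016×10^7 J
1.016×10^7 J × (1 kWh / 3.600×10^6 J) = 2.823 kWh

2.82 kWh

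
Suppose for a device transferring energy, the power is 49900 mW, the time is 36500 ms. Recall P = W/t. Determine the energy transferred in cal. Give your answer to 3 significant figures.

435 cal

Solving P = W/t for W: W = P·t.
P = 49900 mW = 49.90 W; t = 36500 ms = 36.50 s.
W = 1821 J
1821 J × (1 cal / 4.184 J) = 435.3 cal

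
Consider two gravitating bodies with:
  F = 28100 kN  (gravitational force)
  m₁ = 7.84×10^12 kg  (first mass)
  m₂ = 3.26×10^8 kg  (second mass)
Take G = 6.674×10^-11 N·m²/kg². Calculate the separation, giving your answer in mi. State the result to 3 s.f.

0.0484 mi

Rearranging F = G·m₁·m₂/r² for r: r = √(G·m₁m₂/F).
F = 28100 kN = 2.810×10^7 N; m₁ = 7.84×10^12 kg; m₂ = 3.26×10^8 kg; G = 6.674×10^-11 N·m²/kg².
r = 77.91 m
77.91 m × (1 mi / 1609 m) = 0.04841 mi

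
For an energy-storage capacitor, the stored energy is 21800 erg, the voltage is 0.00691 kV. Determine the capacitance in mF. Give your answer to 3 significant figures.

0.0913 mF

Solving E = ½C·V² for C: C = 2E/V².
E = 21800 erg = 0.002180 J; V = 0.00691 kV = 6.910 V.
C = 9.131×10^-5 F
9.131×10^-5 F × (1 mF / 0.001000 F) = 0.09131 mF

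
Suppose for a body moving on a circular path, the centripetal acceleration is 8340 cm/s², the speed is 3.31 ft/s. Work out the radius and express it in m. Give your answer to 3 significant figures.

0.0122 m

Rearranging a = v²/r for r: r = v²/a.
a = 8340 cm/s² = 83.40 m/s²; v = 3.31 ft/s = 1.009 m/s.
r = 0.01220 m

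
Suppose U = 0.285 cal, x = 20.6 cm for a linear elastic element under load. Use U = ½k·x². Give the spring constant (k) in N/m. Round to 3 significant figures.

Rearranging: k = 2U/x².
U = 0.285 cal = 1.192 J; x = 20.6 cm = 0.2060 m.
k = 56.20 N/m

56.2 N/m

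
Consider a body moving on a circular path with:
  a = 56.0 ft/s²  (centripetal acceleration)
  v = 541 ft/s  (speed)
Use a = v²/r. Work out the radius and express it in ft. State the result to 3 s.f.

Solving a = v²/r for r: r = v²/a.
a = 56.0 ft/s² = 17.07 m/s²; v = 541 ft/s = 164.9 m/s.
r = 1593 m
1593 m × (1 ft / 0.3048 m) = 5226 ft

5230 ft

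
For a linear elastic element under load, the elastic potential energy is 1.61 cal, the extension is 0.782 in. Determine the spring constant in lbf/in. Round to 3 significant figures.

195 lbf/in

Solving U = ½k·x² for k: k = 2U/x².
U = 1.61 cal = 6.736 J; x = 0.782 in = 0.01986 m.
k = 34148 N/m
34148 N/m × (1 lbf/in / 175.1 N/m) = 195.0 lbf/in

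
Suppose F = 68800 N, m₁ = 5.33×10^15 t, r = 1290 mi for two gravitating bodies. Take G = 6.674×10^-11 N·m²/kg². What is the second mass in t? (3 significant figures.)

8.34×10^5 t

From Newton's law of gravitation: m₂ = F·r²/(G·m₁).
F = 68800 N; m₁ = 5.33×10^15 t = 5.330×10^18 kg; r = 1290 mi = 2.076×10^6 m; G = 6.674×10^-11 N·m²/kg².
m₂ = 8.336×10^8 kg
8.336×10^8 kg × (1 t / 1000 kg) = 8.336×10^5 t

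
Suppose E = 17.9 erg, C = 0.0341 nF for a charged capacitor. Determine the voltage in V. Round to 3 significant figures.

Rearranging E = ½C·V² for V: V = √(2E/C).
E = 17.9 erg = 1.790×10^-6 J; C = 0.0341 nF = 3.410×10^-11 F.
V = 324.0 V

324 V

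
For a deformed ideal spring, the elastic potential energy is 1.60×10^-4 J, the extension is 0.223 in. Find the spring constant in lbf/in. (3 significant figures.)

0.0570 lbf/in

Rearranging U = ½k·x² for k: k = 2U/x².
U = 1.60×10^-4 J; x = 0.223 in = 0.005664 m.
k = 9.974 N/m
9.974 N/m × (1 lbf/in / 175.1 N/m) = 0.05695 lbf/in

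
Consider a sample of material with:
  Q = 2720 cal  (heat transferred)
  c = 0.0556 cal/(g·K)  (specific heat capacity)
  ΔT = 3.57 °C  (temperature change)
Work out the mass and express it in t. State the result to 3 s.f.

Rearranging Q = m·c·ΔT for m: m = Q/(c·ΔT).
Q = 2720 cal = 11380 J; c = 0.0556 cal/(g·K) = 232.6 J/(kg·K); ΔT = 3.57 °C = 3.570 K.
m = 13.70 kg
13.70 kg × (1 t / 1000 kg) = 0.01370 t

0.0137 t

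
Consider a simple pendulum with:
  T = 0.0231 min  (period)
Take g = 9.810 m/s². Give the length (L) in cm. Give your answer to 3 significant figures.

Rearranging T = 2π√(L/g) for L: L = g·(T/2π)².
T = 0.0231 min = 1.386 s; g = 9.810 m/s².
L = 0.4773 m
0.4773 m × (1 cm / 0.01000 m) = 47.73 cm

47.7 cm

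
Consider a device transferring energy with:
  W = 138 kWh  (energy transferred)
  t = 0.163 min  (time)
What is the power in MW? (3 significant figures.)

Directly: P = W/t.
W = 138 kWh = 4.968×10^8 J; t = 0.163 min = 9.780 s.
P = 5.080×10^7 W  (the unit combination reduces to kg·m²/s³ = W)
5.080×10^7 W × (1 MW / 1.000×10^6 W) = 50.80 MW

50.8 MW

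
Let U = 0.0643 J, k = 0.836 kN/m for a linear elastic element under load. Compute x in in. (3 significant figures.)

0.488 in

Rearranging: x = √(2U/k).
U = 0.0643 J; k = 0.836 kN/m = 836.0 N/m.
x = 0.01240 m
0.01240 m × (1 in / 0.02540 m) = 0.4883 in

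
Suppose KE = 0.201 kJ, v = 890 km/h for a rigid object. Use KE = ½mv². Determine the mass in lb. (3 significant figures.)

0.0145 lb

Rearranging KE = ½mv² for m: m = 2·KE/v².
KE = 0.201 kJ = 201.0 J; v = 890 km/h = 247.2 m/s.
m = 0.006577 kg
0.006577 kg × (1 lb / 0.4536 kg) = 0.01450 lb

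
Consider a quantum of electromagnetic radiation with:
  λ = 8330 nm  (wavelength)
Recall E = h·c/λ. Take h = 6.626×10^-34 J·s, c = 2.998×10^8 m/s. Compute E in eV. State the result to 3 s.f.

0.149 eV

Directly: E = hc/λ.
λ = 8330 nm = 8.330×10^-6 m; h = 6.626×10^-34 J·s; c = 2.998×10^8 m/s.
E = 2.385×10^-20 J  (the unit combination reduces to kg·m²/s² = J)
2.385×10^-20 J × (1 eV / 1.602×10^-19 J) = 0.1488 eV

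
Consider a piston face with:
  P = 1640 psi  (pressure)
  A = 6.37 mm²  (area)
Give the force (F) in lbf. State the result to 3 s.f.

16.2 lbf

Solving P = F/A for F: F = P·A.
P = 1640 psi = 1.131×10^7 Pa; A = 6.37 mm² = 6.370×10^-6 m².
F = 72.03 N  (the unit combination reduces to kg·m/s² = N)
72.03 N × (1 lbf / 4.448 N) = 16.19 lbf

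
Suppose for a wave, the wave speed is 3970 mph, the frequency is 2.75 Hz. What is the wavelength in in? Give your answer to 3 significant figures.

25400 in

Rearranging: λ = v/f.
v = 3970 mph = 1775 m/s; f = 2.75 Hz.
λ = 645.4 m
645.4 m × (1 in / 0.02540 m) = 25408 in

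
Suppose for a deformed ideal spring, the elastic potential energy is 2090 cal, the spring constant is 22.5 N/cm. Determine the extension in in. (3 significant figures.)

Rearranging U = ½k·x² for x: x = √(2U/k).
U = 2090 cal = 8745 J; k = 22.5 N/cm = 2250 N/m.
x = 2.788 m
2.788 m × (1 in / 0.02540 m) = 109.8 in

110 in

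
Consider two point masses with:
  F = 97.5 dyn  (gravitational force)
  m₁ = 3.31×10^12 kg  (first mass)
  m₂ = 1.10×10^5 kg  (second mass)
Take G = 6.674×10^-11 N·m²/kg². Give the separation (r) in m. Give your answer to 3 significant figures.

Solving F = G·m₁·m₂/r² for r: r = √(G·m₁m₂/F).
F = 97.5 dyn = 9.750×10^-4 N; m₁ = 3.31×10^12 kg; m₂ = 1.10×10^5 kg; G = 6.674×10^-11 N·m²/kg².
r = 1.579×10^5 m

1.58×10^5 m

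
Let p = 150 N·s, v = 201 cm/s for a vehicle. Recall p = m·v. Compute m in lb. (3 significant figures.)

Solving p = m·v for m: m = p/v.
p = 150 N·s = 150.0 kg·m/s; v = 201 cm/s = 2.010 m/s.
m = 74.63 kg
74.63 kg × (1 lb / 0.4536 kg) = 164.5 lb

165 lb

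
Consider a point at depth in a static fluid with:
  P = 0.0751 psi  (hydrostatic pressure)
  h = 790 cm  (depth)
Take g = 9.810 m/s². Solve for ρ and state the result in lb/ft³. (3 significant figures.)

0.417 lb/ft³

Rearranging: ρ = P/(g·h).
P = 0.0751 psi = 517.8 Pa; h = 790 cm = 7.900 m; g = 9.810 m/s².
ρ = 6.681 kg/m³
6.681 kg/m³ × (1 lb/ft³ / 16.02 kg/m³) = 0.4171 lb/ft³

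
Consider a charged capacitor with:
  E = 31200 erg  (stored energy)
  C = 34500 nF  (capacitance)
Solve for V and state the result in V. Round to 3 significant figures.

Rearranging E = ½C·V² for V: V = √(2E/C).
E = 31200 erg = 0.003120 J; C = 34500 nF = 3.450×10^-5 F.
V = 13.45 V

13.4 V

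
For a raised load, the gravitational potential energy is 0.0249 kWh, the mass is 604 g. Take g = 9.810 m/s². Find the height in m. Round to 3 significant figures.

Solving PE = m·g·h for h: h = PE/(m·g).
PE = 0.0249 kWh = 89640 J; m = 604 g = 0.6040 kg; g = 9.810 m/s².
h = 15129 m

15100 m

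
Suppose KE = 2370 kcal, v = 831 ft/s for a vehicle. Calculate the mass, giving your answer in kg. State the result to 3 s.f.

Rearranging KE = ½mv² for m: m = 2·KE/v².
KE = 2370 kcal = 9.916×10^6 J; v = 831 ft/s = 253.3 m/s.
m = 309.1 kg

309 kg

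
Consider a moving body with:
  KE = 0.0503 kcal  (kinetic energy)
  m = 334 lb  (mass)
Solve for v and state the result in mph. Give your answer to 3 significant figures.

Rearranging: v = √(2·KE/m).
KE = 0.0503 kcal = 210.5 J; m = 334 lb = 151.5 kg.
v = 1.667 m/s
1.667 m/s × (1 mph / 0.4470 m/s) = 3.729 mph

3.73 mph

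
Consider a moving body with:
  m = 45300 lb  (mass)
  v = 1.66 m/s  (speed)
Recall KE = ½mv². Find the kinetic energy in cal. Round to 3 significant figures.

KE is given directly by: KE = ½mv².
m = 45300 lb = 20548 kg; v = 1.66 m/s.
KE = 28311 J
28311 J × (1 cal / 4.184 J) = 6766 cal

6770 cal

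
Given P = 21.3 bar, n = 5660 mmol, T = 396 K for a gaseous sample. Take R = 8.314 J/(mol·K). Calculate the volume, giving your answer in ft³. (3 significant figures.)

From the ideal-gas law: V = nRT/P.
P = 21.3 bar = 2.130×10^6 Pa; n = 5660 mmol = 5.660 mol; T = 396 K; R = 8.314 J/(mol·K).
V = 0.008749 m³
0.008749 m³ × (1 ft³ / 0.02832 m³) = 0.3090 ft³

0.309 ft³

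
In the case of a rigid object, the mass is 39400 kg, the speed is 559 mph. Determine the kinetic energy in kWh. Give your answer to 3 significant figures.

Directly: KE = ½mv².
m = 39400 kg; v = 559 mph = 249.9 m/s.
KE = 1.230×10^9 J
1.230×10^9 J × (1 kWh / 3.600×10^6 J) = 341.7 kWh

342 kWh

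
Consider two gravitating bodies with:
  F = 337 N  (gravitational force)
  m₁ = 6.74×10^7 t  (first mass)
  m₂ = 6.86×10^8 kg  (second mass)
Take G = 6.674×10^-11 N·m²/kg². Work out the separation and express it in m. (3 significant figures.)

From Newton's law of gravitation: r = √(G·m₁m₂/F).
F = 337 N; m₁ = 6.74×10^7 t = 6.740×10^10 kg; m₂ = 6.86×10^8 kg; G = 6.674×10^-11 N·m²/kg².
r = 3026 m

3030 m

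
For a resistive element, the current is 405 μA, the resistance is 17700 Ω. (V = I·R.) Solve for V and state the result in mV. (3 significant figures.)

Directly: V = IR.
I = 405 μA = 4.050×10^-4 A; R = 17700 Ω.
V = 7.168 V
7.168 V × (1 mV / 0.001000 V) = 7168 mV

7170 mV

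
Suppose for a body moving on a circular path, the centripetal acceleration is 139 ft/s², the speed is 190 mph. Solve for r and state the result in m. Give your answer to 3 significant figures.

170 m

Rearranging: r = v²/a.
a = 139 ft/s² = 42.37 m/s²; v = 190 mph = 84.94 m/s.
r = 170.3 m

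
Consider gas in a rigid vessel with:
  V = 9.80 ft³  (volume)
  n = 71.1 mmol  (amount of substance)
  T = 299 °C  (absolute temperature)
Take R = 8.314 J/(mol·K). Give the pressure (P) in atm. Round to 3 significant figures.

Directly: P = nRT/V.
V = 9.80 ft³ = 0.2775 m³; n = 71.1 mmol = 0.07110 mol; T = 299 °C = 572.1 K; R = 8.314 J/(mol·K).
P = 1219 Pa
1219 Pa × (1 atm / 1.013×10^5 Pa) = 0.01203 atm

0.0120 atm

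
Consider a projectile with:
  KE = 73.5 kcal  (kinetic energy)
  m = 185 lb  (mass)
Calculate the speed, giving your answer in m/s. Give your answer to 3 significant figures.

Solving KE = ½mv² for v: v = √(2·KE/m).
KE = 73.5 kcal = 3.075×10^5 J; m = 185 lb = 83.91 kg.
v = 85.61 m/s

85.6 m/s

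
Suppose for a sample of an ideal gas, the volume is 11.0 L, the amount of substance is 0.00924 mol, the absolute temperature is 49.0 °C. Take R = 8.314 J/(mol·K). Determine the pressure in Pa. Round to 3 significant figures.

2250 Pa

From the ideal-gas law: P = nRT/V.
V = 11.0 L = 0.01100 m³; n = 0.00924 mol; T = 49.0 °C = 322.1 K; R = 8.314 J/(mol·K).
P = 2250 Pa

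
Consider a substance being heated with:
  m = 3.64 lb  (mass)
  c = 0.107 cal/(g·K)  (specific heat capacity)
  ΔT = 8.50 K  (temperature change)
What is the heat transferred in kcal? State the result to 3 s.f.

1.50 kcal

Directly: Q = mcΔT.
m = 3.64 lb = 1.651 kg; c = 0.107 cal/(g·K) = 447.7 J/(kg·K); ΔT = 8.50 K.
Q = 6283 J  (the unit combination reduces to kg·m²/s² = J)
6283 J × (1 kcal / 4184 J) = 1.502 kcal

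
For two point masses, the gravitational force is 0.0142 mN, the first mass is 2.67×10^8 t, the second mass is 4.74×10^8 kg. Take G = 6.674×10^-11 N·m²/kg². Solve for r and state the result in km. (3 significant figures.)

24400 km

Rearranging: r = √(G·m₁m₂/F).
F = 0.0142 mN = 1.420×10^-5 N; m₁ = 2.67×10^8 t = 2.670×10^11 kg; m₂ = 4.74×10^8 kg; G = 6.674×10^-11 N·m²/kg².
r = 2.439×10^7 m
2.439×10^7 m × (1 km / 1000 m) = 24389 km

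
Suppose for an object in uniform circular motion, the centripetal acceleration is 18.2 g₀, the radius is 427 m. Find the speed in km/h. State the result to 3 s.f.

Rearranging: v = √(a·r).
a = 18.2 g₀ = 178.5 m/s²; r = 427 m.
v = 276.1 m/s
276.1 m/s × (1 km/h / 0.2778 m/s) = 993.8 km/h

994 km/h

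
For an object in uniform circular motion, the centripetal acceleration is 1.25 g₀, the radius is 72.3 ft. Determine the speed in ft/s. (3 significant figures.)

Solving a = v²/r for v: v = √(a·r).
a = 1.25 g₀ = 12.26 m/s²; r = 72.3 ft = 22.04 m.
v = 16.44 m/s
16.44 m/s × (1 ft/s / 0.3048 m/s) = 53.92 ft/s

53.9 ft/s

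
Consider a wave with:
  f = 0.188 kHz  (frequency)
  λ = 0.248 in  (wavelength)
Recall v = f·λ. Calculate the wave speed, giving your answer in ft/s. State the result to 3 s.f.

3.89 ft/s

Directly: v = fλ.
f = 0.188 kHz = 188.0 Hz; λ = 0.248 in = 0.006299 m.
v = 1.184 m/s
1.184 m/s × (1 ft/s / 0.3048 m/s) = 3.885 ft/s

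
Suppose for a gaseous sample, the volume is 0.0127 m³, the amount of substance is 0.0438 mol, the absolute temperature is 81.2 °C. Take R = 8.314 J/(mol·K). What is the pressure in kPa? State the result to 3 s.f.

From the ideal-gas law: P = nRT/V.
V = 0.0127 m³; n = 0.0438 mol; T = 81.2 °C = 354.3 K; R = 8.314 J/(mol·K).
P = 10160 Pa  (the unit combination reduces to kg/(m·s²) = Pa)
10160 Pa × (1 kPa / 1000 Pa) = 10.16 kPa

10.2 kPa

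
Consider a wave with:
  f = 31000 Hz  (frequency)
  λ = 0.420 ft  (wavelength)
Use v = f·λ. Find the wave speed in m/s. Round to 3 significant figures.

3970 m/s

Directly: v = fλ.
f = 31000 Hz; λ = 0.420 ft = 0.1280 m.
v = 3968 m/s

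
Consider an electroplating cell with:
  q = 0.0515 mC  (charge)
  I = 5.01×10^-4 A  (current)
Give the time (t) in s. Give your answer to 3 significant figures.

Rearranging q = I·t for t: t = q/I.
q = 0.0515 mC = 5.150×10^-5 C; I = 5.01×10^-4 A.
t = 0.1028 s

0.103 s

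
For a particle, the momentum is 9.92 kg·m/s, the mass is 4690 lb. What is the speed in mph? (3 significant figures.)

Rearranging: v = p/m.
p = 9.92 kg·m/s; m = 4690 lb = 2127 kg.
v = 0.004663 m/s
0.004663 m/s × (1 mph / 0.4470 m/s) = 0.01043 mph

0.0104 mph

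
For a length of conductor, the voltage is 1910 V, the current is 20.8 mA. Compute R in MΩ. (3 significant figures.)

From Ohm's law: R = V/I.
V = 1910 V; I = 20.8 mA = 0.02080 A.
R = 91827 Ω
91827 Ω × (1 MΩ / 1.000×10^6 Ω) = 0.09183 MΩ

0.0918 MΩ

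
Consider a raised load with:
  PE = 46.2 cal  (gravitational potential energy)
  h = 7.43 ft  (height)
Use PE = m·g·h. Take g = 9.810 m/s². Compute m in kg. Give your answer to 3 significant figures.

8.70 kg

Solving PE = m·g·h for m: m = PE/(g·h).
PE = 46.2 cal = 193.3 J; h = 7.43 ft = 2.265 m; g = 9.810 m/s².
m = 8.701 kg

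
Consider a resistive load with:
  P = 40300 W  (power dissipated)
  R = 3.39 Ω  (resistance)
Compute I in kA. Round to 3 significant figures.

Rearranging: I = √(P/R).
P = 40300 W; R = 3.39 Ω.
I = 109.0 A
109.0 A × (1 kA / 1000 A) = 0.1090 kA

0.109 kA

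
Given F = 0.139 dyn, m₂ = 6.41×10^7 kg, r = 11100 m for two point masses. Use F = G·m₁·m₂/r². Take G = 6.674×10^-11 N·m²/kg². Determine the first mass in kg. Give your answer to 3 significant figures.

Rearranging F = G·m₁·m₂/r² for m₁: m₁ = F·r²/(G·m₂).
F = 0.139 dyn = 1.390×10^-6 N; m₂ = 6.41×10^7 kg; r = 11100 m; G = 6.674×10^-11 N·m²/kg².
m₁ = 40033 kg

40000 kg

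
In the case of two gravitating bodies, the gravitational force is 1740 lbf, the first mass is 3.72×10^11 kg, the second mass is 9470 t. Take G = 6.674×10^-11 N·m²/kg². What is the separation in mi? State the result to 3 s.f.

From Newton's law of gravitation: r = √(G·m₁m₂/F).
F = 1740 lbf = 7740 N; m₁ = 3.72×10^11 kg; m₂ = 9470 t = 9.470×10^6 kg; G = 6.674×10^-11 N·m²/kg².
r = 174.3 m
174.3 m × (1 mi / 1609 m) = 0.1083 mi

0.108 mi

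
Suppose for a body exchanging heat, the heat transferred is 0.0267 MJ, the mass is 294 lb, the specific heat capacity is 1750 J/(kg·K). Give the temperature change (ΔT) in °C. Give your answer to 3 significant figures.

0.114 °C

Solving Q = m·c·ΔT for ΔT: ΔT = Q/(m·c).
Q = 0.0267 MJ = 26700 J; m = 294 lb = 133.4 kg; c = 1750 J/(kg·K).
ΔT = 0.1144 K
Since 1 °C = 1 K, 0.1144 °C.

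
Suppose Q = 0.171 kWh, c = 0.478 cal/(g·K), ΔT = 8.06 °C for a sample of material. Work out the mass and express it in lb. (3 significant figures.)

84.2 lb

Solving Q = m·c·ΔT for m: m = Q/(c·ΔT).
Q = 0.171 kWh = 6.156×10^5 J; c = 0.478 cal/(g·K) = 2000 J/(kg·K); ΔT = 8.06 °C = 8.060 K.
m = 38.19 kg
38.19 kg × (1 lb / 0.4536 kg) = 84.19 lb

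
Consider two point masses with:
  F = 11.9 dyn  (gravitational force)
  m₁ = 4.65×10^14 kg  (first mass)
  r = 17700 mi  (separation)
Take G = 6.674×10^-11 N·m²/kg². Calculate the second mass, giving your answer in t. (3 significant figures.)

3110 t

Rearranging F = G·m₁·m₂/r² for m₂: m₂ = F·r²/(G·m₁).
F = 11.9 dyn = 1.190×10^-4 N; m₁ = 4.65×10^14 kg; r = 17700 mi = 2.849×10^7 m; G = 6.674×10^-11 N·m²/kg².
m₂ = 3.111×10^6 kg
3.111×10^6 kg × (1 t / 1000 kg) = 3111 t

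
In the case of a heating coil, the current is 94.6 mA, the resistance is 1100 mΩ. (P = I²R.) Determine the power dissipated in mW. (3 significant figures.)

9.84 mW

Directly: P = I²R.
I = 94.6 mA = 0.09460 A; R = 1100 mΩ = 1.100 Ω.
P = 0.009844 W
0.009844 W × (1 mW / 0.001000 W) = 9.844 mW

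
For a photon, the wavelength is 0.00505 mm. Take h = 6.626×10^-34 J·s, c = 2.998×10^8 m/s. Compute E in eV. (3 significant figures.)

Directly: E = hc/λ.
λ = 0.00505 mm = 5.050×10^-6 m; h = 6.626×10^-34 J·s; c = 2.998×10^8 m/s.
E = 3.934×10^-20 J  (the unit combination reduces to kg·m²/s² = J)
3.934×10^-20 J × (1 eV / 1.602×10^-19 J) = 0.2455 eV

0.246 eV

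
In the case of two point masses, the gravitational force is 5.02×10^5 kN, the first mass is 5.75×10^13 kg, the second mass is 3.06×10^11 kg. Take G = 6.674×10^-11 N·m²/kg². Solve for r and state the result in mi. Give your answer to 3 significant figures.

0.950 mi

From Newton's law of gravitation: r = √(G·m₁m₂/F).
F = 5.02×10^5 kN = 5.020×10^8 N; m₁ = 5.75×10^13 kg; m₂ = 3.06×10^11 kg; G = 6.674×10^-11 N·m²/kg².
r = 1529 m
1529 m × (1 mi / 1609 m) = 0.9504 mi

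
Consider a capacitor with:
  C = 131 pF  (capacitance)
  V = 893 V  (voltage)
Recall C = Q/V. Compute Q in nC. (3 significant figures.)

Rearranging C = Q/V for Q: Q = CV.
C = 131 pF = 1.310×10^-10 F; V = 893 V.
Q = 1.170×10^-7 C
1.170×10^-7 C × (1 nC / 1.000×10^-9 C) = 117.0 nC

117 nC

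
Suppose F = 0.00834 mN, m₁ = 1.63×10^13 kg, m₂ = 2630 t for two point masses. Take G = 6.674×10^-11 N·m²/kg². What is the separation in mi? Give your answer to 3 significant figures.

11500 mi

Rearranging F = G·m₁·m₂/r² for r: r = √(G·m₁m₂/F).
F = 0.00834 mN = 8.340×10^-6 N; m₁ = 1.63×10^13 kg; m₂ = 2630 t = 2.630×10^6 kg; G = 6.674×10^-11 N·m²/kg².
r = 1.852×10^7 m
1.852×10^7 m × (1 mi / 1609 m) = 11509 mi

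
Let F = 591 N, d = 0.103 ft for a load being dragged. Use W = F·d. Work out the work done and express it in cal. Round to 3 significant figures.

4.43 cal

W is given directly by: W = F·d.
F = 591 N; d = 0.103 ft = 0.03139 m.
W = 18.55 J
18.55 J × (1 cal / 4.184 J) = 4.435 cal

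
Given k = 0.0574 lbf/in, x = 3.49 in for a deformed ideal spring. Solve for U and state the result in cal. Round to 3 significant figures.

U is given directly by: U = ½kx².
k = 0.0574 lbf/in = 10.05 N/m; x = 3.49 in = 0.08865 m.
U = 0.03950 J
0.03950 J × (1 cal / 4.184 J) = 0.009440 cal

0.00944 cal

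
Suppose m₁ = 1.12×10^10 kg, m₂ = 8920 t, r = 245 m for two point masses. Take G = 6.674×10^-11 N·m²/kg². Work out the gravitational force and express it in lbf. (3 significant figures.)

Directly: F = Gm₁m₂/r².
m₁ = 1.12×10^10 kg; m₂ = 8920 t = 8.920×10^6 kg; r = 245 m; G = 6.674×10^-11 N·m²/kg².
F = 111.1 N
111.1 N × (1 lbf / 4.448 N) = 24.97 lbf

25.0 lbf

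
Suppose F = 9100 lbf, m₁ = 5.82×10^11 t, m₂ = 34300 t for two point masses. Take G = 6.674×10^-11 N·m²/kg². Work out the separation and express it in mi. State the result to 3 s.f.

3.56 mi

From Newton's law of gravitation: r = √(G·m₁m₂/F).
F = 9100 lbf = 40479 N; m₁ = 5.82×10^11 t = 5.820×10^14 kg; m₂ = 34300 t = 3.430×10^7 kg; G = 6.674×10^-11 N·m²/kg².
r = 5737 m
5737 m × (1 mi / 1609 m) = 3.565 mi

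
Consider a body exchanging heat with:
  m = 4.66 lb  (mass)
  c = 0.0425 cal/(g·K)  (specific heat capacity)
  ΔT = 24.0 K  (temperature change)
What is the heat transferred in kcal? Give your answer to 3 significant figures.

2.16 kcal

Q is given directly by: Q = mcΔT.
m = 4.66 lb = 2.114 kg; c = 0.0425 cal/(g·K) = 177.8 J/(kg·K); ΔT = 24.0 K.
Q = 9021 J  (the unit combination reduces to kg·m²/s² = J)
9021 J × (1 kcal / 4184 J) = 2.156 kcal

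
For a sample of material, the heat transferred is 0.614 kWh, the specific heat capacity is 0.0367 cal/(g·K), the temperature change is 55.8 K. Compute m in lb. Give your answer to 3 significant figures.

569 lb

Rearranging Q = m·c·ΔT for m: m = Q/(c·ΔT).
Q = 0.614 kWh = 2.210×10^6 J; c = 0.0367 cal/(g·K) = 153.6 J/(kg·K); ΔT = 55.8 K.
m = 258.0 kg
258.0 kg × (1 lb / 0.4536 kg) = 568.7 lb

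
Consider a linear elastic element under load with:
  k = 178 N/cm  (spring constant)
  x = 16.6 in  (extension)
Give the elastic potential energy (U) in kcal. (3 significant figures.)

U is given directly by: U = ½kx².
k = 178 N/cm = 17800 N/m; x = 16.6 in = 0.4216 m.
U = 1582 J  (the unit combination reduces to kg·m²/s² = J)
1582 J × (1 kcal / 4184 J) = 0.3782 kcal

0.378 kcal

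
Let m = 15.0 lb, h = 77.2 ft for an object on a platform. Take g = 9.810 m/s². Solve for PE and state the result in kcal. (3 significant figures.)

PE is given directly by: PE = mgh.
m = 15.0 lb = 6.804 kg; h = 77.2 ft = 23.53 m; g = 9.810 m/s².
PE = 1571 J
1571 J × (1 kcal / 4184 J) = 0.3754 kcal

0.375 kcal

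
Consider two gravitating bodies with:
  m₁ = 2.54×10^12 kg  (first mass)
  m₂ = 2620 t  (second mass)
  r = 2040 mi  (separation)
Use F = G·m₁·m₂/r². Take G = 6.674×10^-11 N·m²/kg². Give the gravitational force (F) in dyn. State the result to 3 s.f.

4.12 dyn

From Newton's law of gravitation: F = Gm₁m₂/r².
m₁ = 2.54×10^12 kg; m₂ = 2620 t = 2.620×10^6 kg; r = 2040 mi = 3.283×10^6 m; G = 6.674×10^-11 N·m²/kg².
F = 4.121×10^-5 N  (the unit combination reduces to kg·m/s² = N)
4.121×10^-5 N × (1 dyn / 1.000×10^-5 N) = 4.121 dyn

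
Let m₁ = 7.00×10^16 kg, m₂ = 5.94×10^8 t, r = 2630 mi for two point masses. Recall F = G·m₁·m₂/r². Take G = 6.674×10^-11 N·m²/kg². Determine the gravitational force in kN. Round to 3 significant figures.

Directly: F = Gm₁m₂/r².
m₁ = 7.00×10^16 kg; m₂ = 5.94×10^8 t = 5.940×10^11 kg; r = 2630 mi = 4.233×10^6 m; G = 6.674×10^-11 N·m²/kg².
F = 1.549×10^5 N  (the unit combination reduces to kg·m/s² = N)
1.549×10^5 N × (1 kN / 1000 N) = 154.9 kN

155 kN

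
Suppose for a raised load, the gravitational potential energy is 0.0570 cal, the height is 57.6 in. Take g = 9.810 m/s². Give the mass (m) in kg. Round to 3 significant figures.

Rearranging PE = m·g·h for m: m = PE/(g·h).
PE = 0.0570 cal = 0.2385 J; h = 57.6 in = 1.463 m; g = 9.810 m/s².
m = 0.01662 kg

0.0166 kg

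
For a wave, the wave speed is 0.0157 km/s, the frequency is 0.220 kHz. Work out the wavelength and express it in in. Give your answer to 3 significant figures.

2.81 in

Rearranging: λ = v/f.
v = 0.0157 km/s = 15.70 m/s; f = 0.220 kHz = 220.0 Hz.
λ = 0.07136 m
0.07136 m × (1 in / 0.02540 m) = 2.810 in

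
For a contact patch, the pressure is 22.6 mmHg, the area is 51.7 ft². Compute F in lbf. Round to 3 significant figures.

3250 lbf

Rearranging P = F/A for F: F = P·A.
P = 22.6 mmHg = 3013 Pa; A = 51.7 ft² = 4.803 m².
F = 14472 N
14472 N × (1 lbf / 4.448 N) = 3253 lbf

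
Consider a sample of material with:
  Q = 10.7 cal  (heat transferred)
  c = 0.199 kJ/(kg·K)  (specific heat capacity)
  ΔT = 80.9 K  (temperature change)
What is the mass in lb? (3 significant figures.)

Rearranging Q = m·c·ΔT for m: m = Q/(c·ΔT).
Q = 10.7 cal = 44.77 J; c = 0.199 kJ/(kg·K) = 199.0 J/(kg·K); ΔT = 80.9 K.
m = 0.002781 kg
0.002781 kg × (1 lb / 0.4536 kg) = 0.006131 lb

0.00613 lb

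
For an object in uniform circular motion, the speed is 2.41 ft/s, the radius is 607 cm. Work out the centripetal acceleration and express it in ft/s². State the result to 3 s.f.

Directly: a = v²/r.
v = 2.41 ft/s = 0.7346 m/s; r = 607 cm = 6.070 m.
a = 0.08889 m/s²
0.08889 m/s² × (1 ft/s² / 0.3048 m/s²) = 0.2916 ft/s²

0.292 ft/s²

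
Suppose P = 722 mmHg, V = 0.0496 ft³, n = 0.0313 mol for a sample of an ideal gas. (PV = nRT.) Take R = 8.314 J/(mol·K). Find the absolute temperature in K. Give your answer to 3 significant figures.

From the ideal-gas law: T = PV/(nR).
P = 722 mmHg = 96258 Pa; V = 0.0496 ft³ = 0.001405 m³; n = 0.0313 mol; R = 8.314 J/(mol·K).
T = 519.5 K

520 K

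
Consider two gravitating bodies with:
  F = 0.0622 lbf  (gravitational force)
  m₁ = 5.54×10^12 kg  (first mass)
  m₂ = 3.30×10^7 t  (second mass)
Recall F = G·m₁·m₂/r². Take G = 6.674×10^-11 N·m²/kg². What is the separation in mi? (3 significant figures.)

From Newton's law of gravitation: r = √(G·m₁m₂/F).
F = 0.0622 lbf = 0.2767 N; m₁ = 5.54×10^12 kg; m₂ = 3.30×10^7 t = 3.300×10^10 kg; G = 6.674×10^-11 N·m²/kg².
r = 6.641×10^6 m
6.641×10^6 m × (1 mi / 1609 m) = 4126 mi

4130 mi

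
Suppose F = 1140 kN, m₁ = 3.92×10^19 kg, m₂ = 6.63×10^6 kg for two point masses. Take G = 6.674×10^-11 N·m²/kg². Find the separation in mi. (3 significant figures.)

76.6 mi

From Newton's law of gravitation: r = √(G·m₁m₂/F).
F = 1140 kN = 1.140×10^6 N; m₁ = 3.92×10^19 kg; m₂ = 6.63×10^6 kg; G = 6.674×10^-11 N·m²/kg².
r = 1.234×10^5 m
1.234×10^5 m × (1 mi / 1609 m) = 76.65 mi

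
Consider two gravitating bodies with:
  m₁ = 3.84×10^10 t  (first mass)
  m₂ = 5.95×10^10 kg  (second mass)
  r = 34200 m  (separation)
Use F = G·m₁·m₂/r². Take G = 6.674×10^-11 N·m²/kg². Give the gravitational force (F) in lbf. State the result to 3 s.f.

29300 lbf

F is given directly by: F = Gm₁m₂/r².
m₁ = 3.84×10^10 t = 3.840×10^13 kg; m₂ = 5.95×10^10 kg; r = 34200 m; G = 6.674×10^-11 N·m²/kg².
F = 1.304×10^5 N
1.304×10^5 N × (1 lbf / 4.448 N) = 29309 lbf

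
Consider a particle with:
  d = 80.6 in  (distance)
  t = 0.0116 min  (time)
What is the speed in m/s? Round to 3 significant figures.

Directly: v = d/t.
d = 80.6 in = 2.047 m; t = 0.0116 min = 0.6960 s.
v = 2.941 m/s

2.94 m/s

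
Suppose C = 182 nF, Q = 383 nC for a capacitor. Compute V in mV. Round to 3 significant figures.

Solving C = Q/V for V: V = Q/C.
C = 182 nF = 1.820×10^-7 F; Q = 383 nC = 3.830×10^-7 C.
V = 2.104 V
2.104 V × (1 mV / 0.001000 V) = 2104 mV

2100 mV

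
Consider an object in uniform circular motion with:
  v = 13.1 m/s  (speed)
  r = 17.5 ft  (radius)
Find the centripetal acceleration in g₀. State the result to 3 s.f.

3.28 g₀

a is given directly by: a = v²/r.
v = 13.1 m/s; r = 17.5 ft = 5.334 m.
a = 32.17 m/s²
32.17 m/s² × (1 g₀ / 9.807 m/s²) = 3.281 g₀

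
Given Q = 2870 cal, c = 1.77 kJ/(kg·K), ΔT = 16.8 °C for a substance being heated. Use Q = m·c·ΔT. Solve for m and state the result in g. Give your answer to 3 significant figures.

404 g

Rearranging Q = m·c·ΔT for m: m = Q/(c·ΔT).
Q = 2870 cal = 12008 J; c = 1.77 kJ/(kg·K) = 1770 J/(kg·K); ΔT = 16.8 °C = 16.80 K.
m = 0.4038 kg
0.4038 kg × (1 g / 0.001000 kg) = 403.8 g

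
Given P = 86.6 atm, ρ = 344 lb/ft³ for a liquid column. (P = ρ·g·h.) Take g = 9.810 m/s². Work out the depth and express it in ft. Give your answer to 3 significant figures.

Solving P = ρ·g·h for h: h = P/(ρ·g).
P = 86.6 atm = 8.775×10^6 Pa; ρ = 344 lb/ft³ = 5510 kg/m³; g = 9.810 m/s².
h = 162.3 m
162.3 m × (1 ft / 0.3048 m) = 532.6 ft

533 ft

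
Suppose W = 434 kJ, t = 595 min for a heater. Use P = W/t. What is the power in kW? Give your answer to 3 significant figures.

0.0122 kW

Directly: P = W/t.
W = 434 kJ = 4.340×10^5 J; t = 595 min = 35700 s.
P = 12.16 W
12.16 W × (1 kW / 1000 W) = 0.01216 kW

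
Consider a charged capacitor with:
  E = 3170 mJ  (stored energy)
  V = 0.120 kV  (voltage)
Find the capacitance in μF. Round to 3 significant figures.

440 μF

Solving E = ½C·V² for C: C = 2E/V².
E = 3170 mJ = 3.170 J; V = 0.120 kV = 120.0 V.
C = 4.403×10^-4 F
4.403×10^-4 F × (1 μF / 1.000×10^-6 F) = 440.3 μF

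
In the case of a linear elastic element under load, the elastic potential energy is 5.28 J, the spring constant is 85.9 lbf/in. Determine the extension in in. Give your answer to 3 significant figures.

Solving U = ½k·x² for x: x = √(2U/k).
U = 5.28 J; k = 85.9 lbf/in = 15043 N/m.
x = 0.02649 m
0.02649 m × (1 in / 0.02540 m) = 1.043 in

1.04 in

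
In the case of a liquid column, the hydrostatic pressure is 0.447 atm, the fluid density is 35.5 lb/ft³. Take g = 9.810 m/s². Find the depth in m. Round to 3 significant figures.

Solving P = ρ·g·h for h: h = P/(ρ·g).
P = 0.447 atm = 45292 Pa; ρ = 35.5 lb/ft³ = 568.7 kg/m³; g = 9.810 m/s².
h = 8.119 m

8.12 m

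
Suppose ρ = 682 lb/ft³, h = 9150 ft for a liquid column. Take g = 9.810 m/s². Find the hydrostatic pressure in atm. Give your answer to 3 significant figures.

2950 atm

Directly: P = ρgh.
ρ = 682 lb/ft³ = 10925 kg/m³; h = 9150 ft = 2789 m; g = 9.810 m/s².
P = 2.989×10^8 Pa
2.989×10^8 Pa × (1 atm / 1.013×10^5 Pa) = 2950 atm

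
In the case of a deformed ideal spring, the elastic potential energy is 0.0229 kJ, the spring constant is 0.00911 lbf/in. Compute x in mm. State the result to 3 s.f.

5360 mm

Rearranging U = ½k·x² for x: x = √(2U/k).
U = 0.0229 kJ = 22.90 J; k = 0.00911 lbf/in = 1.595 N/m.
x = 5.358 m
5.358 m × (1 mm / 0.001000 m) = 5358 mm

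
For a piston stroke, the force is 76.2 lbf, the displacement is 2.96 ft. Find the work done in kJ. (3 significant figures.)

Directly: W = F·d.
F = 76.2 lbf = 339.0 N; d = 2.96 ft = 0.9022 m.
W = 305.8 J
305.8 J × (1 kJ / 1000 J) = 0.3058 kJ

0.306 kJ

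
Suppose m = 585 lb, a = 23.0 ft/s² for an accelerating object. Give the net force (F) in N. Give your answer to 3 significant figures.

From Newton's second law: F = m·a.
m = 585 lb = 265.4 kg; a = 23.0 ft/s² = 7.010 m/s².
F = 1860 N

1860 N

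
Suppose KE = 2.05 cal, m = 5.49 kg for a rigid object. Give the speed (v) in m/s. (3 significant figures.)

1.77 m/s

Solving KE = ½mv² for v: v = √(2·KE/m).
KE = 2.05 cal = 8.577 J; m = 5.49 kg.
v = 1.768 m/s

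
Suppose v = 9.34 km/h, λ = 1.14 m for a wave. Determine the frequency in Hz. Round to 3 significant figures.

Rearranging v = f·λ for f: f = v/λ.
v = 9.34 km/h = 2.594 m/s; λ = 1.14 m.
f = 2.276 Hz

2.28 Hz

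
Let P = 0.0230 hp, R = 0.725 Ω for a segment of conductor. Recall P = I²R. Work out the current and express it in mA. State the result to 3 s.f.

4860 mA

Rearranging: I = √(P/R).
P = 0.0230 hp = 17.15 W; R = 0.725 Ω.
I = 4.864 A
4.864 A × (1 mA / 0.001000 A) = 4864 mA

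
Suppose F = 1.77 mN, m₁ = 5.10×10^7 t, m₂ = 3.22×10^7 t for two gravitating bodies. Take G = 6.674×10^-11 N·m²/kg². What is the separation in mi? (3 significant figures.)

4890 mi

Solving F = G·m₁·m₂/r² for r: r = √(G·m₁m₂/F).
F = 1.77 mN = 0.001770 N; m₁ = 5.10×10^7 t = 5.100×10^10 kg; m₂ = 3.22×10^7 t = 3.220×10^10 kg; G = 6.674×10^-11 N·m²/kg².
r = 7.869×10^6 m
7.869×10^6 m × (1 mi / 1609 m) = 4890 mi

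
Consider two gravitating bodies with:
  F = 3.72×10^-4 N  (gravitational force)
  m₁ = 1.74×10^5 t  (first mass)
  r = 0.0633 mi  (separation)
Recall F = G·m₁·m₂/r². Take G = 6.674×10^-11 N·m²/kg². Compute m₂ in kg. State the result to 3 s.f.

Rearranging F = G·m₁·m₂/r² for m₂: m₂ = F·r²/(G·m₁).
F = 3.72×10^-4 N; m₁ = 1.74×10^5 t = 1.740×10^8 kg; r = 0.0633 mi = 101.9 m; G = 6.674×10^-11 N·m²/kg².
m₂ = 332.4 kg

332 kg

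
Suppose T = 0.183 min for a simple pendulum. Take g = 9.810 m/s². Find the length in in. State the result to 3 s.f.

Rearranging: L = g·(T/2π)².
T = 0.183 min = 10.98 s; g = 9.810 m/s².
L = 29.96 m
29.96 m × (1 in / 0.02540 m) = 1179 in

1180 in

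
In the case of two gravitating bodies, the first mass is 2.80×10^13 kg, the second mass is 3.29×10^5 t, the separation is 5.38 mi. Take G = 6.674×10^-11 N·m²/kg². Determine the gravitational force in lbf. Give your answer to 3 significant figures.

1840 lbf

From Newton's law of gravitation: F = Gm₁m₂/r².
m₁ = 2.80×10^13 kg; m₂ = 3.29×10^5 t = 3.290×10^8 kg; r = 5.38 mi = 8658 m; G = 6.674×10^-11 N·m²/kg².
F = 8201 N
8201 N × (1 lbf / 4.448 N) = 1844 lbf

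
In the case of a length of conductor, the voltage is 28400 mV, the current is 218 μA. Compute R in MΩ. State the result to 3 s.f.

0.130 MΩ

From Ohm's law: R = V/I.
V = 28400 mV = 28.40 V; I = 218 μA = 2.180×10^-4 A.
R = 1.303×10^5 Ω
1.303×10^5 Ω × (1 MΩ / 1.000×10^6 Ω) = 0.1303 MΩ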